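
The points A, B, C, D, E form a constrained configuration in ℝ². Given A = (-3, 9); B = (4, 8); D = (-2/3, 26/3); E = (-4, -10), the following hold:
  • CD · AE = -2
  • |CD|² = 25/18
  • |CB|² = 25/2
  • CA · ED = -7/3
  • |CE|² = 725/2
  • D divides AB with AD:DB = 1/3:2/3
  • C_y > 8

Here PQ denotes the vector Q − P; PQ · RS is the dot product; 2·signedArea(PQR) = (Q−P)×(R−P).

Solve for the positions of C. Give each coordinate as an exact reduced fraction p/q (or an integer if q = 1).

C = (1/2, 17/2)

1. C_x = 1/2  [CD · AE = -2 ∩ CA · ED = -7/3]
2. C_y = 17/2  [CD · AE = -2 ∩ CA · ED = -7/3]
   → C = (1/2, 17/2)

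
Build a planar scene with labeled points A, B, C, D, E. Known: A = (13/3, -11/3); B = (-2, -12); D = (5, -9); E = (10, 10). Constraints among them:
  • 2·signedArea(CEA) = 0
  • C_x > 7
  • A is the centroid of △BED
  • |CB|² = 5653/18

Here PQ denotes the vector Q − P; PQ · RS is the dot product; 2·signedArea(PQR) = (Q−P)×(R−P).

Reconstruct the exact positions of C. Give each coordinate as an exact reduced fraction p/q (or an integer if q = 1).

1. C_x = 43/6  [line 41/3·x + -17/3·y + -80 = 0 ∩ |CB|² = 5653/18]
2. C_y = 19/6  [line 41/3·x + -17/3·y + -80 = 0 ∩ |CB|² = 5653/18]
   → C = (43/6, 19/6)

C = (43/6, 19/6)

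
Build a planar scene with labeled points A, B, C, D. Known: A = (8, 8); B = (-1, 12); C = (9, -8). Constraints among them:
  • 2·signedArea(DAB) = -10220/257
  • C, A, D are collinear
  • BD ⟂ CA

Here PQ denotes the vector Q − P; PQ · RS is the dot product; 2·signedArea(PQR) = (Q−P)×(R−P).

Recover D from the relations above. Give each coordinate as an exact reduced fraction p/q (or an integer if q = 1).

1. D_x = 1983/257  [C, A, D are collinear ∩ BD ⟂ CA]
2. D_y = 3224/257  [C, A, D are collinear ∩ BD ⟂ CA]
   → D = (1983/257, 3224/257)

D = (1983/257, 3224/257)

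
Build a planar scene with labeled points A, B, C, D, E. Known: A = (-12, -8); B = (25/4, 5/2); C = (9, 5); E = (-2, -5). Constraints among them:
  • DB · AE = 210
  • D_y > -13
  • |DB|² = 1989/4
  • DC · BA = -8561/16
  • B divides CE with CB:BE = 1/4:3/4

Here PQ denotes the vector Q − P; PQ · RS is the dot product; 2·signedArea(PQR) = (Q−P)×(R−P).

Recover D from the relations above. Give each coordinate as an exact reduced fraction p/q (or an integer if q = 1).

D = (-41/4, -25/2)

1. D_x = -41/4  [DB · AE = 210 ∩ DC · BA = -8561/16]
2. D_y = -25/2  [DB · AE = 210 ∩ DC · BA = -8561/16]
   → D = (-41/4, -25/2)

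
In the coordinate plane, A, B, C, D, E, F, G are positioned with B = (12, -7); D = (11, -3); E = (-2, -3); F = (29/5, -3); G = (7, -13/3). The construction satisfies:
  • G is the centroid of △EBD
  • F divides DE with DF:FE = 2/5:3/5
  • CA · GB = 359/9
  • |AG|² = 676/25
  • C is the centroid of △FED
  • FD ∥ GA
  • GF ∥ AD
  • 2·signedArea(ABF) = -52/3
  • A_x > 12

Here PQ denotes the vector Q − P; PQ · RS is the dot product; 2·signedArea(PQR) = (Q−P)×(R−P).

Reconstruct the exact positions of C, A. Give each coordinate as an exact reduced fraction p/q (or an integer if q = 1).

1. C_x = 74/15  [C is the centroid of △FED]
2. C_y = -3  [C is the centroid of △FED]
   → C = (74/15, -3)
3. A_x = 61/5  [GF ∥ AD ∩ FD ∥ GA]
4. A_y = -13/3  [GF ∥ AD ∩ FD ∥ GA]
   → A = (61/5, -13/3)

A = (61/5, -13/3)
C = (74/15, -3)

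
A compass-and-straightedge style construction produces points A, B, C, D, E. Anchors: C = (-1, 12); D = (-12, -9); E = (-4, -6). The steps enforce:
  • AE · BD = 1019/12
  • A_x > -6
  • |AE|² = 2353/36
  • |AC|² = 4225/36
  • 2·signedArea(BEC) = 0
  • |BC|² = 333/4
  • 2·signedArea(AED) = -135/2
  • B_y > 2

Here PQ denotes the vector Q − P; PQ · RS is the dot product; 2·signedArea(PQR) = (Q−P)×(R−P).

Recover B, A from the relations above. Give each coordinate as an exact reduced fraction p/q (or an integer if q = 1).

A = (-31/6, 2)
B = (-5/2, 3)

1. A_x = -31/6  [line 3·x + -8·y + 63/2 = 0 ∩ |AE|² = 2353/36]
2. A_y = 2  [line 3·x + -8·y + 63/2 = 0 ∩ |AE|² = 2353/36]
   → A = (-31/6, 2)
3. B_x = -5/2  [2·signedArea(BEC) = 0 ∩ AE · BD = 1019/12]
4. B_y = 3  [2·signedArea(BEC) = 0 ∩ AE · BD = 1019/12]
   → B = (-5/2, 3)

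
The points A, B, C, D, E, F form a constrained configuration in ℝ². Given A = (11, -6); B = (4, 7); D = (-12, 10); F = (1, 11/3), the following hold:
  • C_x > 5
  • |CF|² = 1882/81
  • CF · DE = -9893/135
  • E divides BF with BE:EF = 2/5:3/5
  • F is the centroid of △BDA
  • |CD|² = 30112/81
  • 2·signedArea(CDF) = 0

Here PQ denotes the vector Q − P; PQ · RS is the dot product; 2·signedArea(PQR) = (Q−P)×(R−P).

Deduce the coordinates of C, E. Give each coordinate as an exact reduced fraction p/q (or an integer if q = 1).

1. C_x = 16/3  [line 19/3·x + 13·y + -54 = 0 ∩ |CF|² = 1882/81]
2. C_y = 14/9  [line 19/3·x + 13·y + -54 = 0 ∩ |CF|² = 1882/81]
   → C = (16/3, 14/9)
3. E_x = 14/5  [E divides BF with BE:EF = 2/5:3/5]
4. E_y = 17/3  [E divides BF with BE:EF = 2/5:3/5]
   → E = (14/5, 17/3)

C = (16/3, 14/9)
E = (14/5, 17/3)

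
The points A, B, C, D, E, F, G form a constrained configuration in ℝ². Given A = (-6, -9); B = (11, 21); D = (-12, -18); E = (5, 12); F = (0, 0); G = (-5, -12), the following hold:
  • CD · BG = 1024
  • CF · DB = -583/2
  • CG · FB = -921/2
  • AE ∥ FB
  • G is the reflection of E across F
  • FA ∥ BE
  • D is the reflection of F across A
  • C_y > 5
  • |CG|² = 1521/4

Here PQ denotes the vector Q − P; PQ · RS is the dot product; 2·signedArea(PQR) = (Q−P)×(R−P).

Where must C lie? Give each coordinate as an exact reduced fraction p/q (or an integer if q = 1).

C = (5/2, 6)

1. C_x = 5/2  [CD · BG = 1024 ∩ CF · DB = -583/2]
2. C_y = 6  [CD · BG = 1024 ∩ CF · DB = -583/2]
   → C = (5/2, 6)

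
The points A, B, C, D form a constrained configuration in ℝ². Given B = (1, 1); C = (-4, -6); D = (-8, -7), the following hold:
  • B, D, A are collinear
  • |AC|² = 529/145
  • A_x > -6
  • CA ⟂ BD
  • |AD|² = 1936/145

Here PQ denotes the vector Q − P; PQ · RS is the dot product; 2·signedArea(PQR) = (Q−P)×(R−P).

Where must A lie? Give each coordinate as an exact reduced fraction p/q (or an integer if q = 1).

1. A_x = -764/145  [B, D, A are collinear ∩ CA ⟂ BD]
2. A_y = -663/145  [B, D, A are collinear ∩ CA ⟂ BD]
   → A = (-764/145, -663/145)

A = (-764/145, -663/145)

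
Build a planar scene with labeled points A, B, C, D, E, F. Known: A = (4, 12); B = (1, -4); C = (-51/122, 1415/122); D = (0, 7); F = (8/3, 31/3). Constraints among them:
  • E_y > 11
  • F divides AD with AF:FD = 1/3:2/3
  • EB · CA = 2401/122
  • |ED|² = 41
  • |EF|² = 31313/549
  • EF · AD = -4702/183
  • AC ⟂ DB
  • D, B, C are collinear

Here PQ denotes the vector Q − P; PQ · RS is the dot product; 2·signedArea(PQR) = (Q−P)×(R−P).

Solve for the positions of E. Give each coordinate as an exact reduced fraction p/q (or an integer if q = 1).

E = (-295/61, 683/61)

1. E_x = -295/61  [EB · CA = 2401/122 ∩ EF · AD = -4702/183]
2. E_y = 683/61  [EB · CA = 2401/122 ∩ EF · AD = -4702/183]
   → E = (-295/61, 683/61)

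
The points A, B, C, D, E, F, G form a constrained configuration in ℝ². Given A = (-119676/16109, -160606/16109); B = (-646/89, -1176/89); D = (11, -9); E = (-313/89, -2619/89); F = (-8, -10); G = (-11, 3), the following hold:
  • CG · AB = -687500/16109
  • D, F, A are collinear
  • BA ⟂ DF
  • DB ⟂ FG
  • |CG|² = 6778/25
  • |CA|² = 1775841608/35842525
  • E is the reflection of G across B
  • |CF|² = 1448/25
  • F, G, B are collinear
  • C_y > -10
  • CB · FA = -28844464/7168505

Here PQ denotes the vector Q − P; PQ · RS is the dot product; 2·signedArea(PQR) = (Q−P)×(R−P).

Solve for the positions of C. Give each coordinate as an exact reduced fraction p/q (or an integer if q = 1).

1. C_x = -2/5  [CB · FA = -28844464/7168505 ∩ CG · AB = -687500/16109]
2. C_y = -48/5  [CB · FA = -28844464/7168505 ∩ CG · AB = -687500/16109]
   → C = (-2/5, -48/5)

C = (-2/5, -48/5)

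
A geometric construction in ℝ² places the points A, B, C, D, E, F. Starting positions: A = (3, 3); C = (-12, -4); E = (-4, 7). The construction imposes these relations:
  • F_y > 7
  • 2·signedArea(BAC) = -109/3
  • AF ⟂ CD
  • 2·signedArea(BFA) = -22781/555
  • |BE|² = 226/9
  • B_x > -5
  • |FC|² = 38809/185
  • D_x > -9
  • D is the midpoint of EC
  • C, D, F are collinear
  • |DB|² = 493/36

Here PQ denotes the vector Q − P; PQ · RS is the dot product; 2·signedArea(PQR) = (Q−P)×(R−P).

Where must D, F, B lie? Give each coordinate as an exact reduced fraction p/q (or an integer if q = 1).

B = (-13/3, 2)
D = (-8, 3/2)
F = (-644/185, 1427/185)

1. D_x = -8  [D is the midpoint of EC]
2. D_y = 3/2  [D is the midpoint of EC]
   → D = (-8, 3/2)
3. F_x = -644/185  [C, D, F are collinear ∩ AF ⟂ CD]
4. F_y = 1427/185  [C, D, F are collinear ∩ AF ⟂ CD]
   → F = (-644/185, 1427/185)
5. B_x = -13/3  [2·signedArea(BAC) = -109/3 ∩ 2·signedArea(BFA) = -22781/555]
6. B_y = 2  [2·signedArea(BAC) = -109/3 ∩ 2·signedArea(BFA) = -22781/555]
   → B = (-13/3, 2)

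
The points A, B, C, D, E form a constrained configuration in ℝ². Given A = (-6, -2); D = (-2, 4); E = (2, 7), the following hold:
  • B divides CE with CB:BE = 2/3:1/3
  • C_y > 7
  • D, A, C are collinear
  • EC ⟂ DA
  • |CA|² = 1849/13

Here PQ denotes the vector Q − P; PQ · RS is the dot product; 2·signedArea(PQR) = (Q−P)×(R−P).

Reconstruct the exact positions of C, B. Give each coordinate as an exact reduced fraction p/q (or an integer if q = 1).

1. C_x = 8/13  [D, A, C are collinear ∩ EC ⟂ DA]
2. C_y = 103/13  [D, A, C are collinear ∩ EC ⟂ DA]
   → C = (8/13, 103/13)
3. B_x = 20/13  [B divides CE with CB:BE = 2/3:1/3]
4. B_y = 95/13  [B divides CE with CB:BE = 2/3:1/3]
   → B = (20/13, 95/13)

B = (20/13, 95/13)
C = (8/13, 103/13)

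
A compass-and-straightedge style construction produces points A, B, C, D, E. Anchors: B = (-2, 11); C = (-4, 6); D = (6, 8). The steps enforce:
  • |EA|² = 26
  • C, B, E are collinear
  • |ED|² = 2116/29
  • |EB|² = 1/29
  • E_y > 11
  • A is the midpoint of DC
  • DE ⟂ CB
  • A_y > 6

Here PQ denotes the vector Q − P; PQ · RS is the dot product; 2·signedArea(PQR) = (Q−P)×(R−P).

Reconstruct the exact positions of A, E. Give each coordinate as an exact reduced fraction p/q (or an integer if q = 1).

A = (1, 7)
E = (-56/29, 324/29)

1. A_x = 1  [A is the midpoint of DC]
2. A_y = 7  [A is the midpoint of DC]
   → A = (1, 7)
3. E_x = -56/29  [C, B, E are collinear ∩ DE ⟂ CB]
4. E_y = 324/29  [C, B, E are collinear ∩ DE ⟂ CB]
   → E = (-56/29, 324/29)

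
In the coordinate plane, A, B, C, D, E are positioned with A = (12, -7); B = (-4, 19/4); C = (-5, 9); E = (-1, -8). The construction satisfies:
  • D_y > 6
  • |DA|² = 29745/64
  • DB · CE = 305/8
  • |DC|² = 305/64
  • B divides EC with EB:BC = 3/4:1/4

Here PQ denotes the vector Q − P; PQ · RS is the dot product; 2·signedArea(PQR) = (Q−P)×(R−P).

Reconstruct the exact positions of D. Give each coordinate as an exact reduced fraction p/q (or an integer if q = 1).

D = (-9/2, 55/8)

1. D_x = -9/2  [line -4·x + 17·y + -1079/8 = 0 ∩ |DC|² = 305/64]
2. D_y = 55/8  [line -4·x + 17·y + -1079/8 = 0 ∩ |DC|² = 305/64]
   → D = (-9/2, 55/8)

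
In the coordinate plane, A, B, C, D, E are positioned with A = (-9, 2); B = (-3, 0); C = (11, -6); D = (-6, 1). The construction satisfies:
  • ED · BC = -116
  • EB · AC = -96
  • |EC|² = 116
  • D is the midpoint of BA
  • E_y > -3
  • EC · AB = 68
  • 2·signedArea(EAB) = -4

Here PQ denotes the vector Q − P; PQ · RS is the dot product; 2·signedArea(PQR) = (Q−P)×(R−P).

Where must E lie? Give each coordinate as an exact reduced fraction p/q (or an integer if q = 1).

1. E_x = 1  [EC · AB = 68 ∩ ED · BC = -116]
2. E_y = -2  [EC · AB = 68 ∩ ED · BC = -116]
   → E = (1, -2)

E = (1, -2)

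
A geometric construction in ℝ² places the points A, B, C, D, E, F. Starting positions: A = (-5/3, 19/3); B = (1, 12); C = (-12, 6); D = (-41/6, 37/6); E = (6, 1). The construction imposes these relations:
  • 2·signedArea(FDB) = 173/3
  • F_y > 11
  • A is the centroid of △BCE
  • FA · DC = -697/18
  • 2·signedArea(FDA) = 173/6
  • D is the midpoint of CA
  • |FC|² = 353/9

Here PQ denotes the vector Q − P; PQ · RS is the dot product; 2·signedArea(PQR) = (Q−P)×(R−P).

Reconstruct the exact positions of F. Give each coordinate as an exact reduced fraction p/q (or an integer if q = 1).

F = (-28/3, 35/3)

1. F_x = -28/3  [2·signedArea(FDA) = 173/6 ∩ 2·signedArea(FDB) = 173/3]
2. F_y = 35/3  [2·signedArea(FDA) = 173/6 ∩ 2·signedArea(FDB) = 173/3]
   → F = (-28/3, 35/3)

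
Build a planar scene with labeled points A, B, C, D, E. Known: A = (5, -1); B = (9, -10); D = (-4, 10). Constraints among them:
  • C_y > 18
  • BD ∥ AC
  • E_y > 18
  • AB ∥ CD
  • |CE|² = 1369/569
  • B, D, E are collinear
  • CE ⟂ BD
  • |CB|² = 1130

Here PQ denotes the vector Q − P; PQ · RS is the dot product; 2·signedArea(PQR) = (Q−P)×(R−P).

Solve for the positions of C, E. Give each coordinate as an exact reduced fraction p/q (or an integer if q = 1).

1. C_x = -8  [AB ∥ CD ∩ BD ∥ AC]
2. C_y = 19  [AB ∥ CD ∩ BD ∥ AC]
   → C = (-8, 19)
3. E_x = -5292/569  [B, D, E are collinear ∩ CE ⟂ BD]
4. E_y = 10330/569  [B, D, E are collinear ∩ CE ⟂ BD]
   → E = (-5292/569, 10330/569)

C = (-8, 19)
E = (-5292/569, 10330/569)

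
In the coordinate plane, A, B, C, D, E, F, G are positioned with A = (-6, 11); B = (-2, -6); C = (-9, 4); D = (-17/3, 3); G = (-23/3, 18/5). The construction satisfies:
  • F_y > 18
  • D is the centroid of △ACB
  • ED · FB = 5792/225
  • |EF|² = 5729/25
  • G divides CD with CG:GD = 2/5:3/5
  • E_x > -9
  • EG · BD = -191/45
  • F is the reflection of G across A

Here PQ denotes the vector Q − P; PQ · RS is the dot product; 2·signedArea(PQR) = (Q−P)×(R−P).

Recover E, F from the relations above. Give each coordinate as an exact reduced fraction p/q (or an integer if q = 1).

E = (-25/3, 19/5)
F = (-13/3, 92/5)

1. F_x = -13/3  [F is the reflection of G across A]
2. F_y = 92/5  [F is the reflection of G across A]
   → F = (-13/3, 92/5)
3. E_x = -25/3  [EG · BD = -191/45 ∩ ED · FB = 5792/225]
4. E_y = 19/5  [EG · BD = -191/45 ∩ ED · FB = 5792/225]
   → E = (-25/3, 19/5)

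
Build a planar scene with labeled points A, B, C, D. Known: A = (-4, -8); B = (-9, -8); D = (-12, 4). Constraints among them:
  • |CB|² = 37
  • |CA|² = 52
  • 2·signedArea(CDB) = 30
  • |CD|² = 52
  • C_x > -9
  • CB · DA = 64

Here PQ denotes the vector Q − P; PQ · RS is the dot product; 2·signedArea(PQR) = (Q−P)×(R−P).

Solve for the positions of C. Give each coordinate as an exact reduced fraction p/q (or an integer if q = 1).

C = (-8, -2)

1. C_x = -8  [CB · DA = 64 ∩ 2·signedArea(CDB) = 30]
2. C_y = -2  [CB · DA = 64 ∩ 2·signedArea(CDB) = 30]
   → C = (-8, -2)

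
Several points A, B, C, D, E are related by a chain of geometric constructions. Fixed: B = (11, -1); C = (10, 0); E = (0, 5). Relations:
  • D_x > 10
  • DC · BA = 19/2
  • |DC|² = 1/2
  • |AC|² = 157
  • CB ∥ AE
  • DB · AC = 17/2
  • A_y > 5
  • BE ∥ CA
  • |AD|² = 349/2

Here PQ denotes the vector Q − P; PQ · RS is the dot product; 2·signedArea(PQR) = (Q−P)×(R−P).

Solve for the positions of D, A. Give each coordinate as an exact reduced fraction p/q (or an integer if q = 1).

A = (-1, 6)
D = (21/2, -1/2)

1. A_x = -1  [CB ∥ AE ∩ BE ∥ CA]
2. A_y = 6  [CB ∥ AE ∩ BE ∥ CA]
   → A = (-1, 6)
3. D_x = 21/2  [DB · AC = 17/2 ∩ DC · BA = 19/2]
4. D_y = -1/2  [DB · AC = 17/2 ∩ DC · BA = 19/2]
   → D = (21/2, -1/2)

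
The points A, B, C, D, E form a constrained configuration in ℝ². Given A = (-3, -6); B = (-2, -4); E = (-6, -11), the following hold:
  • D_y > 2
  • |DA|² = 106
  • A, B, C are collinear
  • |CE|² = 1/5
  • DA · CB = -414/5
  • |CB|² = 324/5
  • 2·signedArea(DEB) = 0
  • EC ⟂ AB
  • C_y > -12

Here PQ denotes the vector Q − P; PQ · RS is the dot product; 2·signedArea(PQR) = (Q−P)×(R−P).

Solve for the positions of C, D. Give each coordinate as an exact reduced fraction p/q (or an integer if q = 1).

C = (-28/5, -56/5)
D = (2, 3)

1. C_x = -28/5  [A, B, C are collinear ∩ EC ⟂ AB]
2. C_y = -56/5  [A, B, C are collinear ∩ EC ⟂ AB]
   → C = (-28/5, -56/5)
3. D_x = 2  [2·signedArea(DEB) = 0 ∩ DA · CB = -414/5]
4. D_y = 3  [2·signedArea(DEB) = 0 ∩ DA · CB = -414/5]
   → D = (2, 3)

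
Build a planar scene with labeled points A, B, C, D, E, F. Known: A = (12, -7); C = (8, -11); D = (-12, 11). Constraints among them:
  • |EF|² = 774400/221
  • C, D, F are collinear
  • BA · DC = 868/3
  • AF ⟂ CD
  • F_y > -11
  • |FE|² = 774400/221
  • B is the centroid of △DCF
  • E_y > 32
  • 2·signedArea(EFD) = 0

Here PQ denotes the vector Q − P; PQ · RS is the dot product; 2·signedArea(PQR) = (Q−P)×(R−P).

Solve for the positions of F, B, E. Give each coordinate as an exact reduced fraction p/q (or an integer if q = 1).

1. F_x = 1728/221  [C, D, F are collinear ∩ AF ⟂ CD]
2. F_y = -2387/221  [C, D, F are collinear ∩ AF ⟂ CD]
   → F = (1728/221, -2387/221)
3. B_x = 844/663  [B is the centroid of △DCF]
4. B_y = -2387/663  [B is the centroid of △DCF]
   → B = (844/663, -2387/663)
5. E_x = -32  [line -4818/221·x + -4380/221·y + -9636/221 = 0 ∩ |EF|² = 774400/221]
6. E_y = 33  [line -4818/221·x + -4380/221·y + -9636/221 = 0 ∩ |EF|² = 774400/221]
   → E = (-32, 33)

B = (844/663, -2387/663)
E = (-32, 33)
F = (1728/221, -2387/221)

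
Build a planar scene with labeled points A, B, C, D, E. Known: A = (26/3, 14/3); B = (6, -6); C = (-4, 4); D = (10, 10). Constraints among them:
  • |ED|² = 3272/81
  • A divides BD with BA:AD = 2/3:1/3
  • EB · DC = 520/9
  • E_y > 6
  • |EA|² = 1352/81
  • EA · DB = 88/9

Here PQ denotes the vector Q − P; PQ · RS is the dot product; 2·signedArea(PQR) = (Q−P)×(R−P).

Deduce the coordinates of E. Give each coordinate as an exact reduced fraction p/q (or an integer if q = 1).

1. E_x = 44/9  [EB · DC = 520/9 ∩ EA · DB = 88/9]
2. E_y = 56/9  [EB · DC = 520/9 ∩ EA · DB = 88/9]
   → E = (44/9, 56/9)

E = (44/9, 56/9)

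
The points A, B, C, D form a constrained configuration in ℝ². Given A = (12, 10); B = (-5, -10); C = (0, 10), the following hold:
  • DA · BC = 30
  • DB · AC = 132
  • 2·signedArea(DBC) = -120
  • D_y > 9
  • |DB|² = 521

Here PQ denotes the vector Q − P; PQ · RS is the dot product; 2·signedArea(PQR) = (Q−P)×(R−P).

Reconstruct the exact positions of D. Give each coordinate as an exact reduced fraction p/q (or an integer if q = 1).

D = (6, 10)

1. D_x = 6  [DB · AC = 132 ∩ DA · BC = 30]
2. D_y = 10  [DB · AC = 132 ∩ DA · BC = 30]
   → D = (6, 10)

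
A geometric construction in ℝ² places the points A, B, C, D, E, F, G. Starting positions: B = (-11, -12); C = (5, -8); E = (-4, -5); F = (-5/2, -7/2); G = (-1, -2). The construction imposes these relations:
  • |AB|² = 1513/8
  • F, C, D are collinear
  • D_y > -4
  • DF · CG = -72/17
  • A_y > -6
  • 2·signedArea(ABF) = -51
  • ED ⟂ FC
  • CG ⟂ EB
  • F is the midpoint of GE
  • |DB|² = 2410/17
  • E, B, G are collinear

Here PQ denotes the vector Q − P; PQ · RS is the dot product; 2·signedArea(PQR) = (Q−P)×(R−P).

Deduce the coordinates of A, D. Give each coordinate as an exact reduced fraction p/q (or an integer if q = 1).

1. A_x = 5/4  [line -17/2·x + 17/2·y + 119/2 = 0 ∩ |AB|² = 1513/8]
2. A_y = -23/4  [line -17/2·x + 17/2·y + 119/2 = 0 ∩ |AB|² = 1513/8]
   → A = (5/4, -23/4)
3. D_x = -50/17  [F, C, D are collinear ∩ ED ⟂ FC]
4. D_y = -55/17  [F, C, D are collinear ∩ ED ⟂ FC]
   → D = (-50/17, -55/17)

A = (5/4, -23/4)
D = (-50/17, -55/17)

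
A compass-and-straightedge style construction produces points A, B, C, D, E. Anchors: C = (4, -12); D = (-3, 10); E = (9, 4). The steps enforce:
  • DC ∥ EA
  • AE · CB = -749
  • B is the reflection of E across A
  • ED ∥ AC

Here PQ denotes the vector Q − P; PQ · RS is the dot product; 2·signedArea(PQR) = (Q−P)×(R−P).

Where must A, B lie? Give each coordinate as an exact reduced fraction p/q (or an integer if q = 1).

A = (16, -18)
B = (23, -40)

1. A_x = 16  [ED ∥ AC ∩ DC ∥ EA]
2. A_y = -18  [ED ∥ AC ∩ DC ∥ EA]
   → A = (16, -18)
3. B_x = 23  [B is the reflection of E across A]
4. B_y = -40  [B is the reflection of E across A]
   → B = (23, -40)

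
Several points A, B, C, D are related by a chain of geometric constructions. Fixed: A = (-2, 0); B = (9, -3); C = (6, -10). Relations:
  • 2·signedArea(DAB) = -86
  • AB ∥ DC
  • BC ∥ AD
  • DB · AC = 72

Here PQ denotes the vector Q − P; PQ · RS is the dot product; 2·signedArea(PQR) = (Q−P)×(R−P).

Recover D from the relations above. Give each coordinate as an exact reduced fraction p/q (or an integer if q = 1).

D = (-5, -7)

1. D_x = -5  [AB ∥ DC ∩ BC ∥ AD]
2. D_y = -7  [AB ∥ DC ∩ BC ∥ AD]
   → D = (-5, -7)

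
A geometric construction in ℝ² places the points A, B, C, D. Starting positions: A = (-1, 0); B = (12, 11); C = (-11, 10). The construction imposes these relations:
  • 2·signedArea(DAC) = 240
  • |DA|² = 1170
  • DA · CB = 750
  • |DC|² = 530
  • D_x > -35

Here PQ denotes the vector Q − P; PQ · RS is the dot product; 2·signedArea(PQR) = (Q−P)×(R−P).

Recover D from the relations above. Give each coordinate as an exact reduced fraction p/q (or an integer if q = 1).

D = (-34, 9)

1. D_x = -34  [2·signedArea(DAC) = 240 ∩ DA · CB = 750]
2. D_y = 9  [2·signedArea(DAC) = 240 ∩ DA · CB = 750]
   → D = (-34, 9)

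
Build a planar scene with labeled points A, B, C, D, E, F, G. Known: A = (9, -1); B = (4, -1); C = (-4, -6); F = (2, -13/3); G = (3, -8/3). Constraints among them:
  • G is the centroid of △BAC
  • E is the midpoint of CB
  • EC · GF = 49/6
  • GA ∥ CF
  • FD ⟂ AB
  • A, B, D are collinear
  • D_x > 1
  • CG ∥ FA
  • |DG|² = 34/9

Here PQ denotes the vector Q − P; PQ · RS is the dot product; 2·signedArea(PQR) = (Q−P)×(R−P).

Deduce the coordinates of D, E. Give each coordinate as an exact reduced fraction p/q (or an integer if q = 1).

D = (2, -1)
E = (0, -7/2)

1. D_x = 2  [A, B, D are collinear ∩ FD ⟂ AB]
2. D_y = -1  [A, B, D are collinear ∩ FD ⟂ AB]
   → D = (2, -1)
3. E_x = 0  [E is the midpoint of CB]
4. E_y = -7/2  [E is the midpoint of CB]
   → E = (0, -7/2)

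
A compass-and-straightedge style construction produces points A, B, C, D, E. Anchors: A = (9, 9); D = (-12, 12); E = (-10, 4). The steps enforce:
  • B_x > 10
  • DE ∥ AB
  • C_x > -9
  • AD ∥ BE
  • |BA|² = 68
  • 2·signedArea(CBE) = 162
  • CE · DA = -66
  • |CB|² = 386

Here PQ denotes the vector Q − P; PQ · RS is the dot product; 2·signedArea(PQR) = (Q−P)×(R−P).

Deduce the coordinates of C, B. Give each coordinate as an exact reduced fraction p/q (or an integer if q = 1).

B = (11, 1)
C = (-8, -4)

1. B_x = 11  [AD ∥ BE ∩ DE ∥ AB]
2. B_y = 1  [AD ∥ BE ∩ DE ∥ AB]
   → B = (11, 1)
3. C_x = -8  [2·signedArea(CBE) = 162 ∩ CE · DA = -66]
4. C_y = -4  [2·signedArea(CBE) = 162 ∩ CE · DA = -66]
   → C = (-8, -4)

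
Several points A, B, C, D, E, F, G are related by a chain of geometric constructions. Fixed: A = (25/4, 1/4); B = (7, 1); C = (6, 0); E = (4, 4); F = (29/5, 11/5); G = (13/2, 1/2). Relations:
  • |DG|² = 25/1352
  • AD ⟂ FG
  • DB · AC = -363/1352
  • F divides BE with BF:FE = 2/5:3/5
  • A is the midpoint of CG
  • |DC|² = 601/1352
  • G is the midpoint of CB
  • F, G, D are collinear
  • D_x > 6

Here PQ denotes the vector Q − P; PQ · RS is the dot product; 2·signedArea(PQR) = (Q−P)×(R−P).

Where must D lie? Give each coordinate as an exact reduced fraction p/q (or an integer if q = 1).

1. D_x = 4429/676  [F, G, D are collinear ∩ AD ⟂ FG]
2. D_y = 253/676  [F, G, D are collinear ∩ AD ⟂ FG]
   → D = (4429/676, 253/676)

D = (4429/676, 253/676)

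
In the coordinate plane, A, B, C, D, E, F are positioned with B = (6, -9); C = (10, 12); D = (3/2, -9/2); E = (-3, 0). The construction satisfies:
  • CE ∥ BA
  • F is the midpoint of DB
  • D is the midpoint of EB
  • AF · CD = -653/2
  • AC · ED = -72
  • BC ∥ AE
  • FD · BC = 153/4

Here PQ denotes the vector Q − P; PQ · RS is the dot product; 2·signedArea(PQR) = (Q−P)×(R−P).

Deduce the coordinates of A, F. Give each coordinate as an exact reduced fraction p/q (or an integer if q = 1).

1. A_x = -7  [BC ∥ AE ∩ CE ∥ BA]
2. A_y = -21  [BC ∥ AE ∩ CE ∥ BA]
   → A = (-7, -21)
3. F_x = 15/4  [F is the midpoint of DB]
4. F_y = -27/4  [F is the midpoint of DB]
   → F = (15/4, -27/4)

A = (-7, -21)
F = (15/4, -27/4)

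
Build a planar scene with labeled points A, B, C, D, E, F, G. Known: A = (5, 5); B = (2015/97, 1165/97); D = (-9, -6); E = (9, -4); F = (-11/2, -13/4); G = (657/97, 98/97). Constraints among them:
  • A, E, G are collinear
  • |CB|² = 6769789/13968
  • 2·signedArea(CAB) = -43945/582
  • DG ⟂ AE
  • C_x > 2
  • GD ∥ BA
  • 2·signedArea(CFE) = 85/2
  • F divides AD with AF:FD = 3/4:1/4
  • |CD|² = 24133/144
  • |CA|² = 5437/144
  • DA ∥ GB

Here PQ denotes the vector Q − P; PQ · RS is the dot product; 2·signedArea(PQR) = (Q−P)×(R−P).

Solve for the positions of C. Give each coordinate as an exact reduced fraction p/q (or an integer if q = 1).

1. C_x = 17/6  [2·signedArea(CAB) = -43945/582 ∩ 2·signedArea(CFE) = 85/2]
2. C_y = -3/4  [2·signedArea(CAB) = -43945/582 ∩ 2·signedArea(CFE) = 85/2]
   → C = (17/6, -3/4)

C = (17/6, -3/4)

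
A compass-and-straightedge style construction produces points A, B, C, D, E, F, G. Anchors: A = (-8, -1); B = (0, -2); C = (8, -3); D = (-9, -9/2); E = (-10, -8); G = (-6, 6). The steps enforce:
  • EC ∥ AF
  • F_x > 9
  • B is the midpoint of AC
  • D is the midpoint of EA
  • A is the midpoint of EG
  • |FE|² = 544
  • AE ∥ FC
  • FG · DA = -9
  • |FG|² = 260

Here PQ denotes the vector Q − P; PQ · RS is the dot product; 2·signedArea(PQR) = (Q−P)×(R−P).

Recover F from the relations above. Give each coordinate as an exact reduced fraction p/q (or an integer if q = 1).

F = (10, 4)

1. F_x = 10  [AE ∥ FC ∩ EC ∥ AF]
2. F_y = 4  [AE ∥ FC ∩ EC ∥ AF]
   → F = (10, 4)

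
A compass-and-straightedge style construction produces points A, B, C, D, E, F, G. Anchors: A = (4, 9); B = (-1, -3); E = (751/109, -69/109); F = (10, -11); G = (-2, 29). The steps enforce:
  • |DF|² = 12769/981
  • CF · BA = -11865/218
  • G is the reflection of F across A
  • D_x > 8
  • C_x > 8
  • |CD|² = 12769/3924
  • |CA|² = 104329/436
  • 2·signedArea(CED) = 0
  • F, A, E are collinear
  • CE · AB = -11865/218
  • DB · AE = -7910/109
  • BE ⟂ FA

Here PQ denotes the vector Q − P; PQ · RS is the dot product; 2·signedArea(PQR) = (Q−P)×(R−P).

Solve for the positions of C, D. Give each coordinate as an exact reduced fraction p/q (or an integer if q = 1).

1. C_x = 1841/218  [line 5·x + 12·y + 6011/218 = 0 ∩ |CA|² = 104329/436]
2. C_y = -634/109  [line 5·x + 12·y + 6011/218 = 0 ∩ |CA|² = 104329/436]
   → C = (1841/218, -634/109)
3. D_x = 977/109  [2·signedArea(CED) = 0 ∩ DB · AE = -7910/109]
4. D_y = -2467/327  [2·signedArea(CED) = 0 ∩ DB · AE = -7910/109]
   → D = (977/109, -2467/327)

C = (1841/218, -634/109)
D = (977/109, -2467/327)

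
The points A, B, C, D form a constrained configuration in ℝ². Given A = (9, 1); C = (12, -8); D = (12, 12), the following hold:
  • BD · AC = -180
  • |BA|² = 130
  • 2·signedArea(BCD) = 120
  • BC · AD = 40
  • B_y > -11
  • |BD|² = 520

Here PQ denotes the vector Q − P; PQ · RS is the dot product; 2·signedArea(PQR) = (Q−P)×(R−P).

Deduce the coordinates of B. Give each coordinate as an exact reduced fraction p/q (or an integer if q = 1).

B = (6, -10)

1. B_x = 6  [BD · AC = -180 ∩ BC · AD = 40]
2. B_y = -10  [BD · AC = -180 ∩ BC · AD = 40]
   → B = (6, -10)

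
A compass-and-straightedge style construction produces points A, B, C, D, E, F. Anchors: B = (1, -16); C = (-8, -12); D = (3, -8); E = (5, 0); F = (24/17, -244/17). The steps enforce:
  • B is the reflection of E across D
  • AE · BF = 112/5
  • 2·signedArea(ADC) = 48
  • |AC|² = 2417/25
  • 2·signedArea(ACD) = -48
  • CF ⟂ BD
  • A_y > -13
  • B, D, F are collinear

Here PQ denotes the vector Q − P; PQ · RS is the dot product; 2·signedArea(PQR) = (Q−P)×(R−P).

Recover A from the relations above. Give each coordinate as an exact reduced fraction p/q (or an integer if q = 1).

A = (9/5, -64/5)

1. A_x = 9/5  [2·signedArea(ADC) = 48 ∩ AE · BF = 112/5]
2. A_y = -64/5  [2·signedArea(ADC) = 48 ∩ AE · BF = 112/5]
   → A = (9/5, -64/5)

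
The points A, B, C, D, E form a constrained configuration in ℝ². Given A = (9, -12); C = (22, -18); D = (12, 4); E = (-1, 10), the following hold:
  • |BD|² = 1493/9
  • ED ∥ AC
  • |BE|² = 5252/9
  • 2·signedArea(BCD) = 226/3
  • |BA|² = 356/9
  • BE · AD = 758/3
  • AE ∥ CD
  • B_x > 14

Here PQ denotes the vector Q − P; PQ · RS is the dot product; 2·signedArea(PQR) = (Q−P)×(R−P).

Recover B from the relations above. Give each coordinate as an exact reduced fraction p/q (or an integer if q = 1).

B = (43/3, -26/3)

1. B_x = 43/3  [2·signedArea(BCD) = 226/3 ∩ BE · AD = 758/3]
2. B_y = -26/3  [2·signedArea(BCD) = 226/3 ∩ BE · AD = 758/3]
   → B = (43/3, -26/3)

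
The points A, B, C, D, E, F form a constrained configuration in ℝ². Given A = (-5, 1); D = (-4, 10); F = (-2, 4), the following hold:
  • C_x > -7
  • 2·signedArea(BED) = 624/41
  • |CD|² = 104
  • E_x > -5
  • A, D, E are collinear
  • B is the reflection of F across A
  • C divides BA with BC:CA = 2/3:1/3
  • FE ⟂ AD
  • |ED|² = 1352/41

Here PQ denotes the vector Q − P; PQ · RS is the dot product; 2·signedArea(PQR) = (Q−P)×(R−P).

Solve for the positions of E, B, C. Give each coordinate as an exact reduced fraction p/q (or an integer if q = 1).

B = (-8, -2)
C = (-6, 0)
E = (-190/41, 176/41)

1. E_x = -190/41  [A, D, E are collinear ∩ FE ⟂ AD]
2. E_y = 176/41  [A, D, E are collinear ∩ FE ⟂ AD]
   → E = (-190/41, 176/41)
3. B_x = -8  [B is the reflection of F across A]
4. B_y = -2  [B is the reflection of F across A]
   → B = (-8, -2)
5. C_x = -6  [C divides BA with BC:CA = 2/3:1/3]
6. C_y = 0  [C divides BA with BC:CA = 2/3:1/3]
   → C = (-6, 0)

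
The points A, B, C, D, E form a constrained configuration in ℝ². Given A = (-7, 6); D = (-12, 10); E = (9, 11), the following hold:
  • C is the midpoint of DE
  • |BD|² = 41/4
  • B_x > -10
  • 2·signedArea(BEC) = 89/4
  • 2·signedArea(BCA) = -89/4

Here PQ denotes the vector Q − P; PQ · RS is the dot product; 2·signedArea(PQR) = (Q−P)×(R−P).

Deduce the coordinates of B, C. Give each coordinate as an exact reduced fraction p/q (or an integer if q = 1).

1. C_x = -3/2  [C is the midpoint of DE]
2. C_y = 21/2  [C is the midpoint of DE]
   → C = (-3/2, 21/2)
3. B_x = -19/2  [2·signedArea(BCA) = -89/4 ∩ 2·signedArea(BEC) = 89/4]
4. B_y = 8  [2·signedArea(BCA) = -89/4 ∩ 2·signedArea(BEC) = 89/4]
   → B = (-19/2, 8)

B = (-19/2, 8)
C = (-3/2, 21/2)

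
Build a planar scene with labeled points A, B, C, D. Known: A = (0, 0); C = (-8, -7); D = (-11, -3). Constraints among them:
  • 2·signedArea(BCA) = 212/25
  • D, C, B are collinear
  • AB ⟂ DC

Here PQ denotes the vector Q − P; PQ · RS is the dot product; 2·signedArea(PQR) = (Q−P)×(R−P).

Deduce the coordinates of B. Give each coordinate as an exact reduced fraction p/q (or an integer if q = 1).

1. B_x = -212/25  [D, C, B are collinear ∩ AB ⟂ DC]
2. B_y = -159/25  [D, C, B are collinear ∩ AB ⟂ DC]
   → B = (-212/25, -159/25)

B = (-212/25, -159/25)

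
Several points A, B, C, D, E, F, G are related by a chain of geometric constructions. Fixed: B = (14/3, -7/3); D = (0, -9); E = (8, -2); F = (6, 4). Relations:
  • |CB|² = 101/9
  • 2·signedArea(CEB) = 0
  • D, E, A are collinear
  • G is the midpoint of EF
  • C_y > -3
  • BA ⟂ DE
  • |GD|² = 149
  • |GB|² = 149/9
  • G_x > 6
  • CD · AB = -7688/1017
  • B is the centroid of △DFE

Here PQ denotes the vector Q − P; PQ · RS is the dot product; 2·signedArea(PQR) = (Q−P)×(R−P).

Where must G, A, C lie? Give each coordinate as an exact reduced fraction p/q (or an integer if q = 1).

A = (672/113, -429/113)
C = (4/3, -8/3)
G = (7, 1)

1. G_x = 7  [G is the midpoint of EF]
2. G_y = 1  [G is the midpoint of EF]
   → G = (7, 1)
3. A_x = 672/113  [D, E, A are collinear ∩ BA ⟂ DE]
4. A_y = -429/113  [D, E, A are collinear ∩ BA ⟂ DE]
   → A = (672/113, -429/113)
5. C_x = 4/3  [2·signedArea(CEB) = 0 ∩ CD · AB = -7688/1017]
6. C_y = -8/3  [2·signedArea(CEB) = 0 ∩ CD · AB = -7688/1017]
   → C = (4/3, -8/3)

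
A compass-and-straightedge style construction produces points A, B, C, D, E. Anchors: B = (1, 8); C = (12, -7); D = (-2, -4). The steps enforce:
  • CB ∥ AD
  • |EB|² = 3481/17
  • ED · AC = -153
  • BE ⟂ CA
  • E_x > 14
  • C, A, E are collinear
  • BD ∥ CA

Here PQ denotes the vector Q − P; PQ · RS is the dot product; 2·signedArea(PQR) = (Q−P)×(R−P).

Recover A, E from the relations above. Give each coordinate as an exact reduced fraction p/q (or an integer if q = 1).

A = (9, -19)
E = (253/17, 77/17)

1. A_x = 9  [CB ∥ AD ∩ BD ∥ CA]
2. A_y = -19  [CB ∥ AD ∩ BD ∥ CA]
   → A = (9, -19)
3. E_x = 253/17  [C, A, E are collinear ∩ BE ⟂ CA]
4. E_y = 77/17  [C, A, E are collinear ∩ BE ⟂ CA]
   → E = (253/17, 77/17)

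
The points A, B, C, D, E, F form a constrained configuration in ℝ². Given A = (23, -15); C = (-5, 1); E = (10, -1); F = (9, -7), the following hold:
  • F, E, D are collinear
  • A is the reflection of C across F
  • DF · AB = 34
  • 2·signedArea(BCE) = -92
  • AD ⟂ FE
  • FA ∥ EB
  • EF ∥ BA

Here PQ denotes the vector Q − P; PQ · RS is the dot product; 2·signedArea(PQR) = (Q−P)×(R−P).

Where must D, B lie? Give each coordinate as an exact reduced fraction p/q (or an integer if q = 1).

B = (24, -9)
D = (299/37, -463/37)

1. D_x = 299/37  [F, E, D are collinear ∩ AD ⟂ FE]
2. D_y = -463/37  [F, E, D are collinear ∩ AD ⟂ FE]
   → D = (299/37, -463/37)
3. B_x = 24  [EF ∥ BA ∩ FA ∥ EB]
4. B_y = -9  [EF ∥ BA ∩ FA ∥ EB]
   → B = (24, -9)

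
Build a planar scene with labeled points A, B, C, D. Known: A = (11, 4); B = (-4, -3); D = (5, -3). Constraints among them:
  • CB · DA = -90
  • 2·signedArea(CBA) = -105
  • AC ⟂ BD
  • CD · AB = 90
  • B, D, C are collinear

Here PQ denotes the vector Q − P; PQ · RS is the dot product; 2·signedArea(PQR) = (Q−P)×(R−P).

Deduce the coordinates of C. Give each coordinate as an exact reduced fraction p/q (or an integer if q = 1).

C = (11, -3)

1. C_x = 11  [B, D, C are collinear ∩ AC ⟂ BD]
2. C_y = -3  [B, D, C are collinear ∩ AC ⟂ BD]
   → C = (11, -3)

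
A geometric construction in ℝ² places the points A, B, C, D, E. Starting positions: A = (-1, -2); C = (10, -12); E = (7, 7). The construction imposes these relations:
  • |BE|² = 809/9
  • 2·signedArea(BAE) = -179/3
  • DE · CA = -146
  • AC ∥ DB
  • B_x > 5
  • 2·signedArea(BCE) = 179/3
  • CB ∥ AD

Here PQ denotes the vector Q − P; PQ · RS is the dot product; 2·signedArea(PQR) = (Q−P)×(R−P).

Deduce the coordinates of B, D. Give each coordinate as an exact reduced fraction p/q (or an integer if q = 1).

B = (16/3, -7/3)
D = (-17/3, 23/3)

1. B_x = 16/3  [2·signedArea(BCE) = 179/3 ∩ 2·signedArea(BAE) = -179/3]
2. B_y = -7/3  [2·signedArea(BCE) = 179/3 ∩ 2·signedArea(BAE) = -179/3]
   → B = (16/3, -7/3)
3. D_x = -17/3  [AC ∥ DB ∩ CB ∥ AD]
4. D_y = 23/3  [AC ∥ DB ∩ CB ∥ AD]
   → D = (-17/3, 23/3)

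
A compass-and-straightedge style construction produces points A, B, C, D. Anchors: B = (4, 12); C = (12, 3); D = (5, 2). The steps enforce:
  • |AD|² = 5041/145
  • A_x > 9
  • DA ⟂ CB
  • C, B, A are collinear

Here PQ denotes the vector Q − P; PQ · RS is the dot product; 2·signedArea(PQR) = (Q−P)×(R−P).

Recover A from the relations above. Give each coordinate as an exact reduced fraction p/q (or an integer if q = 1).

1. A_x = 1364/145  [C, B, A are collinear ∩ DA ⟂ CB]
2. A_y = 858/145  [C, B, A are collinear ∩ DA ⟂ CB]
   → A = (1364/145, 858/145)

A = (1364/145, 858/145)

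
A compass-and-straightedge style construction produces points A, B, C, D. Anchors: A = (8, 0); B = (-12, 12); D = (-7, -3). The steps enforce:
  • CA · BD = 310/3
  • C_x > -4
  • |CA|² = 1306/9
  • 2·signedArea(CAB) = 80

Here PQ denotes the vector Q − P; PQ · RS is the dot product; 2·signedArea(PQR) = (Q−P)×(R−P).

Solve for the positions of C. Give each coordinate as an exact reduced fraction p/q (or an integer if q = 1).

1. C_x = -11/3  [2·signedArea(CAB) = 80 ∩ CA · BD = 310/3]
2. C_y = 3  [2·signedArea(CAB) = 80 ∩ CA · BD = 310/3]
   → C = (-11/3, 3)

C = (-11/3, 3)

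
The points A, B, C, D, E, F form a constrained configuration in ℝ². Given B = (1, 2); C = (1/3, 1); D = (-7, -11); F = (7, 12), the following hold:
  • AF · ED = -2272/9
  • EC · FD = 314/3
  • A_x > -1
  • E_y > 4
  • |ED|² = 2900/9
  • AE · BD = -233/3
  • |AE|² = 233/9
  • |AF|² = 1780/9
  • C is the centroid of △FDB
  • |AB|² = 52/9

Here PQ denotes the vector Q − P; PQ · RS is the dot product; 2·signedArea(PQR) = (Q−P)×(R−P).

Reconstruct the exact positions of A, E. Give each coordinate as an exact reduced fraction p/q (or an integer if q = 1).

1. E_x = 7/3  [line 14·x + 23·y + -397/3 = 0 ∩ |ED|² = 2900/9]
2. E_y = 13/3  [line 14·x + 23·y + -397/3 = 0 ∩ |ED|² = 2900/9]
   → E = (7/3, 13/3)
3. A_x = -1/3  [AE · BD = -233/3 ∩ AF · ED = -2272/9]
4. A_y = 0  [AE · BD = -233/3 ∩ AF · ED = -2272/9]
   → A = (-1/3, 0)

A = (-1/3, 0)
E = (7/3, 13/3)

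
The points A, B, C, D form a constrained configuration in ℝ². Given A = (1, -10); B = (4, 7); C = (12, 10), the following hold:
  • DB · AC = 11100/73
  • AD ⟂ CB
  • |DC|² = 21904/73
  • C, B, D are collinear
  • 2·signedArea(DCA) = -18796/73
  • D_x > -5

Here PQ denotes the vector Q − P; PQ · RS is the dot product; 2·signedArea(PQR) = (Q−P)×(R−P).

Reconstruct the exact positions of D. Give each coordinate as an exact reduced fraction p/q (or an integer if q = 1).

1. D_x = -308/73  [C, B, D are collinear ∩ AD ⟂ CB]
2. D_y = 286/73  [C, B, D are collinear ∩ AD ⟂ CB]
   → D = (-308/73, 286/73)

D = (-308/73, 286/73)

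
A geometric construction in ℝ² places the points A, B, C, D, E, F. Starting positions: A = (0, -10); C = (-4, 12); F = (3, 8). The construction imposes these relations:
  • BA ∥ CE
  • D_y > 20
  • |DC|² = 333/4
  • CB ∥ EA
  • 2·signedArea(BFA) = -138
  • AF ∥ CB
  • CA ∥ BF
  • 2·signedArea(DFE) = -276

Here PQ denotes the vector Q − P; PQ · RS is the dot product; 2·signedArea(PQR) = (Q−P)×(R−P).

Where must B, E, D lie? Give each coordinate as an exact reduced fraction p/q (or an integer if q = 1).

1. B_x = -1  [CA ∥ BF ∩ AF ∥ CB]
2. B_y = 30  [CA ∥ BF ∩ AF ∥ CB]
   → B = (-1, 30)
3. E_x = -3  [CB ∥ EA ∩ BA ∥ CE]
4. E_y = -28  [CB ∥ EA ∩ BA ∥ CE]
   → E = (-3, -28)
5. D_x = -5/2  [line 36·x + -6·y + 216 = 0 ∩ |DC|² = 333/4]
6. D_y = 21  [line 36·x + -6·y + 216 = 0 ∩ |DC|² = 333/4]
   → D = (-5/2, 21)

B = (-1, 30)
D = (-5/2, 21)
E = (-3, -28)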